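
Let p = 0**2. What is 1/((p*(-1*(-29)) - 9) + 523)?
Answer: 1/514 ≈ 0.0019455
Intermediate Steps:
p = 0
1/((p*(-1*(-29)) - 9) + 523) = 1/((0*(-1*(-29)) - 9) + 523) = 1/((0*29 - 9) + 523) = 1/((0 - 9) + 523) = 1/(-9 + 523) = 1/514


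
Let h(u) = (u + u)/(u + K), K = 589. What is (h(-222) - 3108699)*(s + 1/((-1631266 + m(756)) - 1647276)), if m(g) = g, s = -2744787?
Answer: 10264413775068272382591/1202947462 ≈ 8.5327e+12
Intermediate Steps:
h(u) = 2*u/(589 + u) (h(u) = (u + u)/(u + 589) = (2*u)/(589 + u) = 2*u/(589 + u))
(h(-222) - 3108699)*(s + 1/((-1631266 + m(756)) - 1647276)) = (2*(-222)/(589 - 222) - 3108699)*(-2744787 + 1/((-1631266 + 756) - 1647276)) = (2*(-222)/367 - 3108699)*(-2744787 + 1/(-1630510 - 1647276)) = (2*(-222)*(1/367) - 3108699)*(-2744787 + 1/(-3277786)) = (-444/367 - 3108699)*(-2744787 - 1/3277786) = -1140892977/367*(-8996824401583/3277786) = 10264413775068272382591/1202947462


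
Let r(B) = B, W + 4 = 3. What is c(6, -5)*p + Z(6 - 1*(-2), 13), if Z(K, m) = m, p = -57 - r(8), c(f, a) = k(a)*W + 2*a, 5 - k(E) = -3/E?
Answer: 949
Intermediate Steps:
W = -1 (W = -4 + 3 = -1)
k(E) = 5 + 3/E (k(E) = 5 - (-3)/E = 5 + 3/E)
c(f, a) = -5 - 3/a + 2*a (c(f, a) = (5 + 3/a)*(-1) + 2*a = (-5 - 3/a) + 2*a = -5 - 3/a + 2*a)
p = -65 (p = -57 - 1*8 = -57 - 8 = -65)
c(6, -5)*p + Z(6 - 1*(-2), 13) = (-5 - 3/(-5) + 2*(-5))*(-65) + 13 = (-5 - 3*(-1/5) - 10)*(-65) + 13 = (-5 + 3/5 - 10)*(-65) + 13 = -72/5*(-65) + 13 = 936 + 13 = 949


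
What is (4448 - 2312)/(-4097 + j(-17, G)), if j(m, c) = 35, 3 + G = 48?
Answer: -356/677 ≈ -0.52585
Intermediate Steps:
G = 45 (G = -3 + 48 = 45)
(4448 - 2312)/(-4097 + j(-17, G)) = (4448 - 2312)/(-4097 + 35) = 2136/(-4062) = 2136*(-1/4062) = -356/677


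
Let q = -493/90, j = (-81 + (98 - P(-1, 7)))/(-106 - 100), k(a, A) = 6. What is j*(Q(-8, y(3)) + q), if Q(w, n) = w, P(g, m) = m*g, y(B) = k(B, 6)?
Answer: 2426/1545 ≈ 1.5702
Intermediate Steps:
y(B) = 6
P(g, m) = g*m
j = -12/103 (j = (-81 + (98 - (-1)*7))/(-106 - 100) = (-81 + (98 - 1*(-7)))/(-206) = (-81 + (98 + 7))*(-1/206) = (-81 + 105)*(-1/206) = 24*(-1/206) = -12/103 ≈ -0.11650)
q = -493/90 (q = -493*1/90 = -493/90 ≈ -5.4778)
j*(Q(-8, y(3)) + q) = -12*(-8 - 493/90)/103 = -12/103*(-1213/90) = 2426/1545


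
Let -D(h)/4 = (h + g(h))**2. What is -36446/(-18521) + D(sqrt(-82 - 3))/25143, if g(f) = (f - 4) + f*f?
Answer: 118243658/155224501 + 1424*I*sqrt(85)/25143 ≈ 0.76176 + 0.52216*I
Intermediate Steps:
g(f) = -4 + f + f**2 (g(f) = (-4 + f) + f**2 = -4 + f + f**2)
D(h) = -4*(-4 + h**2 + 2*h)**2 (D(h) = -4*(h + (-4 + h + h**2))**2 = -4*(-4 + h**2 + 2*h)**2)
-36446/(-18521) + D(sqrt(-82 - 3))/25143 = -36446/(-18521) - 4*(-4 + (sqrt(-82 - 3))**2 + 2*sqrt(-82 - 3))**2/25143 = -36446*(-1/18521) - 4*(-4 + (sqrt(-85))**2 + 2*sqrt(-85))**2*(1/25143) = 36446/18521 - 4*(-4 + (I*sqrt(85))**2 + 2*(I*sqrt(85)))**2*(1/25143) = 36446/18521 - 4*(-4 - 85 + 2*I*sqrt(85))**2*(1/25143) = 36446/18521 - 4*(-89 + 2*I*sqrt(85))**2*(1/25143) = 36446/18521 - 4*(-89 + 2*I*sqrt(85))**2/25143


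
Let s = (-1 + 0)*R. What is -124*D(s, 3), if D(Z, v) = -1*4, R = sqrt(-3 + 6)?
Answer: 496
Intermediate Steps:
R = sqrt(3) ≈ 1.7320
s = -sqrt(3) (s = (-1 + 0)*sqrt(3) = -sqrt(3) ≈ -1.7320)
D(Z, v) = -4
-124*D(s, 3) = -124*(-4) = 496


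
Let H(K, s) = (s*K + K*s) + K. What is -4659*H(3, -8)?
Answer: 209655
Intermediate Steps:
H(K, s) = K + 2*K*s (H(K, s) = (K*s + K*s) + K = 2*K*s + K = K + 2*K*s)
-4659*H(3, -8) = -13977*(1 + 2*(-8)) = -13977*(1 - 16) = -13977*(-15) = -4659*(-45) = 209655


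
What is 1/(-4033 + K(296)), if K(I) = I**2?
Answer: 1/83583 ≈ 1.1964e-5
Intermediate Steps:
1/(-4033 + K(296)) = 1/(-4033 + 296**2) = 1/(-4033 + 87616) = 1/83583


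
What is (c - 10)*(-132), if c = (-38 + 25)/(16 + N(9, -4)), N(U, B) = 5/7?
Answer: 4268/3 ≈ 1422.7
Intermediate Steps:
N(U, B) = 5/7 (N(U, B) = 5*(⅐) = 5/7)
c = -7/9 (c = (-38 + 25)/(16 + 5/7) = -13/117/7 = -13*7/117 = -7/9 ≈ -0.77778)
(c - 10)*(-132) = (-7/9 - 10)*(-132) = -97/9*(-132) = 4268/3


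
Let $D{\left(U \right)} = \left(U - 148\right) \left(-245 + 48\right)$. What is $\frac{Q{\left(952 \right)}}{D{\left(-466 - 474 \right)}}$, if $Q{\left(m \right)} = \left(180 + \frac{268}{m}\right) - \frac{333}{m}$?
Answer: $\frac{171295}{204047872} \approx 0.00083948$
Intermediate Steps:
$D{\left(U \right)} = 29156 - 197 U$ ($D{\left(U \right)} = \left(-148 + U\right) \left(-197\right) = 29156 - 197 U$)
$Q{\left(m \right)} = 180 - \frac{65}{m}$
$\frac{Q{\left(952 \right)}}{D{\left(-466 - 474 \right)}} = \frac{180 - \frac{65}{952}}{29156 - 197 \left(-466 - 474\right)} = \frac{180 - \frac{65}{952}}{29156 - -185180} = \frac{180 - \frac{65}{952}}{29156 + 185180} = \frac{171295}{952 \cdot 214336} = \frac{171295}{952} \cdot \frac{1}{214336} = \frac{171295}{204047872}$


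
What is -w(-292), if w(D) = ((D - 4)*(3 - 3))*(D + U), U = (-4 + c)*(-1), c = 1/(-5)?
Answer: 0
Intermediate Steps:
c = -1/5 ≈ -0.20000
U = 21/5 (U = (-4 - 1/5)*(-1) = -21/5*(-1) = 21/5 ≈ 4.2000)
w(D) = 0 (w(D) = ((D - 4)*(3 - 3))*(D + 21/5) = ((-4 + D)*0)*(21/5 + D) = 0*(21/5 + D) = 0)
-w(-292) = -1*0 = 0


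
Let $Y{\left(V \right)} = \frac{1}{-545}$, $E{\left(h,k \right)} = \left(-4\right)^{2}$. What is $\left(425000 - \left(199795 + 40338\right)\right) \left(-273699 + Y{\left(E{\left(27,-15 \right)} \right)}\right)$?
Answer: $- \frac{27575862787852}{545} \approx -5.0598 \cdot 10^{10}$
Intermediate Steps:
$E{\left(h,k \right)} = 16$
$Y{\left(V \right)} = - \frac{1}{545}$
$\left(425000 - \left(199795 + 40338\right)\right) \left(-273699 + Y{\left(E{\left(27,-15 \right)} \right)}\right) = \left(425000 - \left(199795 + 40338\right)\right) \left(-273699 - \frac{1}{545}\right) = \left(425000 - 240133\right) \left(- \frac{149165956}{545}\right) = 184867 \left(- \frac{149165956}{545}\right) = - \frac{27575862787852}{545}$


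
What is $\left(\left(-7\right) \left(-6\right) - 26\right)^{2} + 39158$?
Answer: $39414$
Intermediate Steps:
$\left(\left(-7\right) \left(-6\right) - 26\right)^{2} + 39158 = \left(42 - 26\right)^{2} + 39158 = 16^{2} + 39158 = 256 + 39158 = 39414$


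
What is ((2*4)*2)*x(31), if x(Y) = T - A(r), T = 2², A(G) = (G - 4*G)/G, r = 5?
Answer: 112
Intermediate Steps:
A(G) = -3 (A(G) = (-3*G)/G = -3)
T = 4
x(Y) = 7 (x(Y) = 4 - 1*(-3) = 4 + 3 = 7)
((2*4)*2)*x(31) = ((2*4)*2)*7 = (8*2)*7 = 16*7 = 112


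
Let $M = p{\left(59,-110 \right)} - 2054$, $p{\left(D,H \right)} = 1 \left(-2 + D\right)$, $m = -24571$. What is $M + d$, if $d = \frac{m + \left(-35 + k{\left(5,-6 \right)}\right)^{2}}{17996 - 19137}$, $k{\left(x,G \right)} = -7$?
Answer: $- \frac{2255770}{1141} \approx -1977.0$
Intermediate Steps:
$p{\left(D,H \right)} = -2 + D$
$M = -1997$ ($M = \left(-2 + 59\right) - 2054 = 57 - 2054 = -1997$)
$d = \frac{22807}{1141}$ ($d = \frac{-24571 + \left(-35 - 7\right)^{2}}{17996 - 19137} = \frac{-24571 + \left(-42\right)^{2}}{-1141} = \left(-24571 + 1764\right) \left(- \frac{1}{1141}\right) = \left(-22807\right) \left(- \frac{1}{1141}\right) = \frac{22807}{1141} \approx 19.989$)
$M + d = -1997 + \frac{22807}{1141} = - \frac{2255770}{1141}$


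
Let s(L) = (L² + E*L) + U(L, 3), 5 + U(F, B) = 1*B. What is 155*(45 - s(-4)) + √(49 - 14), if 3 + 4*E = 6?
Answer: 5270 + √35 ≈ 5275.9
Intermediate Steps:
U(F, B) = -5 + B (U(F, B) = -5 + 1*B = -5 + B)
E = ¾ (E = -¾ + (¼)*6 = -¾ + 3/2 = ¾ ≈ 0.75000)
s(L) = -2 + L² + 3*L/4 (s(L) = (L² + 3*L/4) + (-5 + 3) = (L² + 3*L/4) - 2 = -2 + L² + 3*L/4)
155*(45 - s(-4)) + √(49 - 14) = 155*(45 - (-2 + (-4)² + (¾)*(-4))) + √(49 - 14) = 155*(45 - (-2 + 16 - 3)) + √35 = 155*(45 - 1*11) + √35 = 155*(45 - 11) + √35 = 155*34 + √35 = 5270 + √35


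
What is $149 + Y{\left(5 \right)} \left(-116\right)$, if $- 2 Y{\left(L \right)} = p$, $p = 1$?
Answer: $207$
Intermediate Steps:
$Y{\left(L \right)} = - \frac{1}{2}$ ($Y{\left(L \right)} = \left(- \frac{1}{2}\right) 1 = - \frac{1}{2}$)
$149 + Y{\left(5 \right)} \left(-116\right) = 149 - -58 = 149 + 58 = 207$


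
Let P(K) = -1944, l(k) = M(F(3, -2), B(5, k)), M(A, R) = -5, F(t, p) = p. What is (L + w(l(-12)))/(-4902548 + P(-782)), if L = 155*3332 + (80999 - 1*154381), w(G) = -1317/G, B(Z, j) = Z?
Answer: -2216707/24522460 ≈ -0.090395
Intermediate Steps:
l(k) = -5
L = 443078 (L = 516460 + (80999 - 154381) = 516460 - 73382 = 443078)
(L + w(l(-12)))/(-4902548 + P(-782)) = (443078 - 1317/(-5))/(-4902548 - 1944) = (443078 - 1317*(-⅕))/(-4904492) = (443078 + 1317/5)*(-1/4904492) = (2216707/5)*(-1/4904492) = -2216707/24522460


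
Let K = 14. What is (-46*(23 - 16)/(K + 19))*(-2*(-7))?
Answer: -4508/33 ≈ -136.61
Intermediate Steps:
(-46*(23 - 16)/(K + 19))*(-2*(-7)) = (-46*(23 - 16)/(14 + 19))*(-2*(-7)) = -322/33*14 = -4508/33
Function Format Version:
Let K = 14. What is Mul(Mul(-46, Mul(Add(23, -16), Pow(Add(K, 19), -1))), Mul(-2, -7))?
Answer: Rational(-4508, 33) ≈ -136.61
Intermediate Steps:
Mul(Mul(-46, Mul(Add(23, -16), Pow(Add(K, 19), -1))), Mul(-2, -7)) = Mul(Mul(-46, Mul(Add(23, -16), Pow(Add(14, 19), -1))), Mul(-2, -7)) = Mul(Mul(-46, Mul(7, Pow(33, -1))), 14) = Mul(Mul(-46, Mul(7, Rational(1, 33))), 14) = Mul(Mul(-46, Rational(7, 33)), 14) = Mul(Rational(-322, 33), 14) = Rational(-4508, 33)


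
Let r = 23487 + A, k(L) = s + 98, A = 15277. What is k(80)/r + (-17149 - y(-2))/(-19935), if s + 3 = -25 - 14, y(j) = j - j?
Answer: 166470049/193190085 ≈ 0.86169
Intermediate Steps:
y(j) = 0
s = -42 (s = -3 + (-25 - 14) = -3 - 39 = -42)
k(L) = 56 (k(L) = -42 + 98 = 56)
r = 38764 (r = 23487 + 15277 = 38764)
k(80)/r + (-17149 - y(-2))/(-19935) = 56/38764 + (-17149 - 1*0)/(-19935) = 56*(1/38764) + (-17149 + 0)*(-1/19935) = 14/9691 - 17149*(-1/19935) = 14/9691 + 17149/19935 = 166470049/193190085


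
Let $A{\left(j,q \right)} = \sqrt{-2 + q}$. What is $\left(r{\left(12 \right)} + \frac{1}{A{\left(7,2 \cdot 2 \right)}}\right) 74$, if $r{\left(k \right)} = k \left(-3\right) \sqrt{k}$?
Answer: $- 5328 \sqrt{3} + 37 \sqrt{2} \approx -9176.0$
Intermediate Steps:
$r{\left(k \right)} = - 3 k^{\frac{3}{2}}$ ($r{\left(k \right)} = - 3 k \sqrt{k} = - 3 k^{\frac{3}{2}}$)
$\left(r{\left(12 \right)} + \frac{1}{A{\left(7,2 \cdot 2 \right)}}\right) 74 = \left(- 3 \cdot 12^{\frac{3}{2}} + \frac{1}{\sqrt{-2 + 2 \cdot 2}}\right) 74 = \left(- 3 \cdot 24 \sqrt{3} + \frac{1}{\sqrt{-2 + 4}}\right) 74 = \left(- 72 \sqrt{3} + \frac{1}{\sqrt{2}}\right) 74 = \left(- 72 \sqrt{3} + \frac{\sqrt{2}}{2}\right) 74 = \left(\frac{\sqrt{2}}{2} - 72 \sqrt{3}\right) 74 = - 5328 \sqrt{3} + 37 \sqrt{2}$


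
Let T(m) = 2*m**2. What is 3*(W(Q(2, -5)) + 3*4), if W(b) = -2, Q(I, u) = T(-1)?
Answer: 30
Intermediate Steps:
Q(I, u) = 2 (Q(I, u) = 2*(-1)**2 = 2*1 = 2)
3*(W(Q(2, -5)) + 3*4) = 3*(-2 + 3*4) = 3*(-2 + 12) = 3*10 = 30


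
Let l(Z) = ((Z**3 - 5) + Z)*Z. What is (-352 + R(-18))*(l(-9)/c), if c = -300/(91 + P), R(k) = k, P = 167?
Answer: 10639017/5 ≈ 2.1278e+6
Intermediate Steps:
c = -50/43 (c = -300/(91 + 167) = -300/258 = -300*1/258 = -50/43 ≈ -1.1628)
l(Z) = Z*(-5 + Z + Z**3) (l(Z) = ((-5 + Z**3) + Z)*Z = (-5 + Z + Z**3)*Z = Z*(-5 + Z + Z**3))
(-352 + R(-18))*(l(-9)/c) = (-352 - 18)*((-9*(-5 - 9 + (-9)**3))/(-50/43)) = -370*(-9*(-5 - 9 - 729))*(-43)/50 = -370*(-9*(-743))*(-43)/50 = -2474190*(-43)/50 = -370*(-287541/50) = 10639017/5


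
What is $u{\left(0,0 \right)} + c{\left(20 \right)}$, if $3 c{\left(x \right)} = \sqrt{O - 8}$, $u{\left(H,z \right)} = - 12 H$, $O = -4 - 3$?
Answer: $\frac{i \sqrt{15}}{3} \approx 1.291 i$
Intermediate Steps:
$O = -7$ ($O = -4 - 3 = -7$)
$c{\left(x \right)} = \frac{i \sqrt{15}}{3}$ ($c{\left(x \right)} = \frac{\sqrt{-7 - 8}}{3} = \frac{\sqrt{-15}}{3} = \frac{i \sqrt{15}}{3}$)
$u{\left(0,0 \right)} + c{\left(20 \right)} = \left(-12\right) 0 + \frac{i \sqrt{15}}{3} = 0 + \frac{i \sqrt{15}}{3} = \frac{i \sqrt{15}}{3}$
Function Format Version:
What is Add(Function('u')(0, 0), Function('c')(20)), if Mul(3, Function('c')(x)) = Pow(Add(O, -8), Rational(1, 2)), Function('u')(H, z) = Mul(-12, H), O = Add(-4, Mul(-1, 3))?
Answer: Mul(Rational(1, 3), I, Pow(15, Rational(1, 2))) ≈ Mul(1.2910, I)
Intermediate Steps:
O = -7 (O = Add(-4, -3) = -7)
Function('c')(x) = Mul(Rational(1, 3), I, Pow(15, Rational(1, 2))) (Function('c')(x) = Mul(Rational(1, 3), Pow(Add(-7, -8), Rational(1, 2))) = Mul(Rational(1, 3), Pow(-15, Rational(1, 2))) = Mul(Rational(1, 3), Mul(I, Pow(15, Rational(1, 2)))) = Mul(Rational(1, 3), I, Pow(15, Rational(1, 2))))
Add(Function('u')(0, 0), Function('c')(20)) = Add(Mul(-12, 0), Mul(Rational(1, 3), I, Pow(15, Rational(1, 2)))) = Add(0, Mul(Rational(1, 3), I, Pow(15, Rational(1, 2)))) = Mul(Rational(1, 3), I, Pow(15, Rational(1, 2)))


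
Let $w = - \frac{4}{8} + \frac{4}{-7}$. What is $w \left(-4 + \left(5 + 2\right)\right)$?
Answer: $- \frac{45}{14} \approx -3.2143$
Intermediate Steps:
$w = - \frac{15}{14}$ ($w = \left(-4\right) \frac{1}{8} + 4 \left(- \frac{1}{7}\right) = - \frac{1}{2} - \frac{4}{7} = - \frac{15}{14} \approx -1.0714$)
$w \left(-4 + \left(5 + 2\right)\right) = - \frac{15 \left(-4 + \left(5 + 2\right)\right)}{14} = - \frac{15 \left(-4 + 7\right)}{14} = \left(- \frac{15}{14}\right) 3 = - \frac{45}{14}$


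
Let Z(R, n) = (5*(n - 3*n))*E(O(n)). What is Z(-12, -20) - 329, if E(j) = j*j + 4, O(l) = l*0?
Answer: 471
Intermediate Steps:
O(l) = 0
E(j) = 4 + j² (E(j) = j² + 4 = 4 + j²)
Z(R, n) = -40*n (Z(R, n) = (5*(n - 3*n))*(4 + 0²) = (5*(-2*n))*(4 + 0) = -10*n*4 = -40*n)
Z(-12, -20) - 329 = -40*(-20) - 329 = 800 - 329 = 471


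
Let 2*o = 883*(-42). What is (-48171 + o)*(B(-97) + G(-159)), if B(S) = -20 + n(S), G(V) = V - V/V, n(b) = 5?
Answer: 11674950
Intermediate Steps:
o = -18543 (o = (883*(-42))/2 = (1/2)*(-37086) = -18543)
G(V) = -1 + V (G(V) = V - 1*1 = V - 1 = -1 + V)
B(S) = -15 (B(S) = -20 + 5 = -15)
(-48171 + o)*(B(-97) + G(-159)) = (-48171 - 18543)*(-15 + (-1 - 159)) = -66714*(-15 - 160) = -66714*(-175) = 11674950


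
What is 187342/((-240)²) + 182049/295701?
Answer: 1568648551/405532800 ≈ 3.8681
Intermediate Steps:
187342/((-240)²) + 182049/295701 = 187342/57600 + 182049*(1/295701) = 187342*(1/57600) + 8669/14081 = 93671/28800 + 8669/14081 = 1568648551/405532800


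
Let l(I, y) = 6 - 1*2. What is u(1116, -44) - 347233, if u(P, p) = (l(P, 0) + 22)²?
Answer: -346557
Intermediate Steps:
l(I, y) = 4 (l(I, y) = 6 - 2 = 4)
u(P, p) = 676 (u(P, p) = (4 + 22)² = 26² = 676)
u(1116, -44) - 347233 = 676 - 347233 = -346557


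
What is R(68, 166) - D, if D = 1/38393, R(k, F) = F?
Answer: 6373237/38393 ≈ 166.00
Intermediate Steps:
D = 1/38393 ≈ 2.6046e-5
R(68, 166) - D = 166 - 1*1/38393 = 166 - 1/38393 = 6373237/38393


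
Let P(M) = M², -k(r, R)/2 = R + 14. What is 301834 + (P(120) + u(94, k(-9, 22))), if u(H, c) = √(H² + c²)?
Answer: 316234 + 2*√3505 ≈ 3.1635e+5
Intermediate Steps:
k(r, R) = -28 - 2*R (k(r, R) = -2*(R + 14) = -2*(14 + R) = -28 - 2*R)
301834 + (P(120) + u(94, k(-9, 22))) = 301834 + (120² + √(94² + (-28 - 2*22)²)) = 301834 + (14400 + √(8836 + (-28 - 44)²)) = 301834 + (14400 + √(8836 + (-72)²)) = 301834 + (14400 + √(8836 + 5184)) = 301834 + (14400 + √14020) = 301834 + (14400 + 2*√3505) = 316234 + 2*√3505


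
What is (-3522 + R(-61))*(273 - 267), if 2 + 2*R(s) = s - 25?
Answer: -21396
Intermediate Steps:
R(s) = -27/2 + s/2 (R(s) = -1 + (s - 25)/2 = -1 + (-25 + s)/2 = -1 + (-25/2 + s/2) = -27/2 + s/2)
(-3522 + R(-61))*(273 - 267) = (-3522 + (-27/2 + (1/2)*(-61)))*(273 - 267) = (-3522 + (-27/2 - 61/2))*6 = (-3522 - 44)*6 = -3566*6 = -21396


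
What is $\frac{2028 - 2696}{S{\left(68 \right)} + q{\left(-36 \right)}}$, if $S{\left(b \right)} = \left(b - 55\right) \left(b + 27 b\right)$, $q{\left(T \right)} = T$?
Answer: $- \frac{1}{37} \approx -0.027027$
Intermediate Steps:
$S{\left(b \right)} = 28 b \left(-55 + b\right)$ ($S{\left(b \right)} = \left(-55 + b\right) 28 b = 28 b \left(-55 + b\right)$)
$\frac{2028 - 2696}{S{\left(68 \right)} + q{\left(-36 \right)}} = \frac{2028 - 2696}{28 \cdot 68 \left(-55 + 68\right) - 36} = - \frac{668}{28 \cdot 68 \cdot 13 - 36} = - \frac{668}{24752 - 36} = - \frac{668}{24716} = \left(-668\right) \frac{1}{24716} = - \frac{1}{37}$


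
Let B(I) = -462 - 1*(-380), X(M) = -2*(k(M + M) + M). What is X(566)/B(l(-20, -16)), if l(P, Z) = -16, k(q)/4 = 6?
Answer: 590/41 ≈ 14.390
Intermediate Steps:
k(q) = 24 (k(q) = 4*6 = 24)
X(M) = -48 - 2*M (X(M) = -2*(24 + M) = -48 - 2*M)
B(I) = -82 (B(I) = -462 + 380 = -82)
X(566)/B(l(-20, -16)) = (-48 - 2*566)/(-82) = (-48 - 1132)*(-1/82) = -1180*(-1/82) = 590/41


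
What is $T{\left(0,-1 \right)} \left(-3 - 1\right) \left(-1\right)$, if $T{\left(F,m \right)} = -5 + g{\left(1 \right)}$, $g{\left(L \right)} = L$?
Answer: $-16$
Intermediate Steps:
$T{\left(F,m \right)} = -4$ ($T{\left(F,m \right)} = -5 + 1 = -4$)
$T{\left(0,-1 \right)} \left(-3 - 1\right) \left(-1\right) = - 4 \left(-3 - 1\right) \left(-1\right) = \left(-4\right) \left(-4\right) \left(-1\right) = 16 \left(-1\right) = -16$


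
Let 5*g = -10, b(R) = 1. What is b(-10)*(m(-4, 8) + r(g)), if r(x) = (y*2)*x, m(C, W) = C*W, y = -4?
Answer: -16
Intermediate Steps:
g = -2 (g = (1/5)*(-10) = -2)
r(x) = -8*x (r(x) = (-4*2)*x = -8*x)
b(-10)*(m(-4, 8) + r(g)) = 1*(-4*8 - 8*(-2)) = 1*(-32 + 16) = 1*(-16) = -16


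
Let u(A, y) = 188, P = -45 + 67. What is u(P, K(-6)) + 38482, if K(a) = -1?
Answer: 38670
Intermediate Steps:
P = 22
u(P, K(-6)) + 38482 = 188 + 38482 = 38670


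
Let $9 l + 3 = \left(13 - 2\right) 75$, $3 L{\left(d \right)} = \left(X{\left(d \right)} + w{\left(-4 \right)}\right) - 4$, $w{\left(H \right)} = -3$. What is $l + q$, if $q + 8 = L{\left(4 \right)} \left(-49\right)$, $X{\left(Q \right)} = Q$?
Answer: $\frac{397}{3} \approx 132.33$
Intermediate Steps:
$L{\left(d \right)} = - \frac{7}{3} + \frac{d}{3}$ ($L{\left(d \right)} = \frac{\left(d - 3\right) - 4}{3} = \frac{\left(-3 + d\right) - 4}{3} = \frac{-7 + d}{3} = - \frac{7}{3} + \frac{d}{3}$)
$l = \frac{274}{3}$ ($l = - \frac{1}{3} + \frac{\left(13 - 2\right) 75}{9} = - \frac{1}{3} + \frac{11 \cdot 75}{9} = - \frac{1}{3} + \frac{1}{9} \cdot 825 = - \frac{1}{3} + \frac{275}{3} = \frac{274}{3} \approx 91.333$)
$q = 41$ ($q = -8 + \left(- \frac{7}{3} + \frac{1}{3} \cdot 4\right) \left(-49\right) = -8 + \left(- \frac{7}{3} + \frac{4}{3}\right) \left(-49\right) = -8 - -49 = -8 + 49 = 41$)
$l + q = \frac{274}{3} + 41 = \frac{397}{3}$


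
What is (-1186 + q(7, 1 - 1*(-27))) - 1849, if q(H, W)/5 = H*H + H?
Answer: -2755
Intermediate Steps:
q(H, W) = 5*H + 5*H² (q(H, W) = 5*(H*H + H) = 5*(H² + H) = 5*(H + H²) = 5*H + 5*H²)
(-1186 + q(7, 1 - 1*(-27))) - 1849 = (-1186 + 5*7*(1 + 7)) - 1849 = (-1186 + 5*7*8) - 1849 = (-1186 + 280) - 1849 = -906 - 1849 = -2755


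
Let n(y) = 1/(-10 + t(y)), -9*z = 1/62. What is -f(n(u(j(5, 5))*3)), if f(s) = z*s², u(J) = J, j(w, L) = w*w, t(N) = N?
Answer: 1/2357550 ≈ 4.2417e-7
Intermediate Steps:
j(w, L) = w²
z = -1/558 (z = -⅑/62 = -⅑*1/62 = -1/558 ≈ -0.0017921)
n(y) = 1/(-10 + y)
f(s) = -s²/558
-f(n(u(j(5, 5))*3)) = -(-1)*(1/(-10 + 5²*3))²/558 = -(-1)*(1/(-10 + 25*3))²/558 = -(-1)*(1/(-10 + 75))²/558 = -(-1)*(1/65)²/558 = -(-1)/(558*4225) = -1*(-1/2357550) = 1/2357550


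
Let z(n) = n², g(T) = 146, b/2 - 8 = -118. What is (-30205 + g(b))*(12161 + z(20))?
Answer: -377571099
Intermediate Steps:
b = -220 (b = 16 + 2*(-118) = 16 - 236 = -220)
(-30205 + g(b))*(12161 + z(20)) = (-30205 + 146)*(12161 + 20²) = -30059*(12161 + 400) = -30059*12561 = -377571099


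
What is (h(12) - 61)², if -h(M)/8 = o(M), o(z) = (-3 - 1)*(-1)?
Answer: 8649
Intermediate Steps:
o(z) = 4 (o(z) = -4*(-1) = 4)
h(M) = -32 (h(M) = -8*4 = -32)
(h(12) - 61)² = (-32 - 61)² = (-93)² = 8649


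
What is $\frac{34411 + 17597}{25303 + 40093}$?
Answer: $\frac{13002}{16349} \approx 0.79528$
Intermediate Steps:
$\frac{34411 + 17597}{25303 + 40093} = \frac{52008}{65396} = 52008 \cdot \frac{1}{65396} = \frac{13002}{16349}$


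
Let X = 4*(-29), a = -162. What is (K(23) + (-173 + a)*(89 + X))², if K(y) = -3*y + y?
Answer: 80982001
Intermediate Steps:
X = -116
K(y) = -2*y
(K(23) + (-173 + a)*(89 + X))² = (-2*23 + (-173 - 162)*(89 - 116))² = (-46 - 335*(-27))² = (-46 + 9045)² = 8999² = 80982001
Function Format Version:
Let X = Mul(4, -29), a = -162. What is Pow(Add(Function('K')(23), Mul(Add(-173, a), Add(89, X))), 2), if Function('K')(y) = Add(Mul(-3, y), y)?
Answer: 80982001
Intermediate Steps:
X = -116
Function('K')(y) = Mul(-2, y)
Pow(Add(Function('K')(23), Mul(Add(-173, a), Add(89, X))), 2) = Pow(Add(Mul(-2, 23), Mul(Add(-173, -162), Add(89, -116))), 2) = Pow(Add(-46, Mul(-335, -27)), 2) = Pow(Add(-46, 9045), 2) = Pow(8999, 2) = 80982001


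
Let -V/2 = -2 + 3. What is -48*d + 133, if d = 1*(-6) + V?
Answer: 517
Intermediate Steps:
V = -2 (V = -2*(-2 + 3) = -2*1 = -2)
d = -8 (d = 1*(-6) - 2 = -6 - 2 = -8)
-48*d + 133 = -48*(-8) + 133 = 384 + 133 = 517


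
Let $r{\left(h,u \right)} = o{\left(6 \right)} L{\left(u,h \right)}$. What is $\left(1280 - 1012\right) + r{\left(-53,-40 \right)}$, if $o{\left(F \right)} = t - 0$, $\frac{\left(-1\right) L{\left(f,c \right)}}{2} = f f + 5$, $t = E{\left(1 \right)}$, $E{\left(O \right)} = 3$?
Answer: $-9362$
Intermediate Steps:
$t = 3$
$L{\left(f,c \right)} = -10 - 2 f^{2}$ ($L{\left(f,c \right)} = - 2 \left(f f + 5\right) = - 2 \left(f^{2} + 5\right) = - 2 \left(5 + f^{2}\right) = -10 - 2 f^{2}$)
$o{\left(F \right)} = 3$ ($o{\left(F \right)} = 3 - 0 = 3 + 0 = 3$)
$r{\left(h,u \right)} = -30 - 6 u^{2}$ ($r{\left(h,u \right)} = 3 \left(-10 - 2 u^{2}\right) = -30 - 6 u^{2}$)
$\left(1280 - 1012\right) + r{\left(-53,-40 \right)} = \left(1280 - 1012\right) - \left(30 + 6 \left(-40\right)^{2}\right) = 268 - 9630 = -9362$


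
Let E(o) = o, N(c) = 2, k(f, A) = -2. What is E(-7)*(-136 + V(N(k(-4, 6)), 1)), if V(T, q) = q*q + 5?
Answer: 910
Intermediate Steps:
V(T, q) = 5 + q² (V(T, q) = q² + 5 = 5 + q²)
E(-7)*(-136 + V(N(k(-4, 6)), 1)) = -7*(-136 + (5 + 1²)) = -7*(-136 + (5 + 1)) = -7*(-136 + 6) = -7*(-130) = 910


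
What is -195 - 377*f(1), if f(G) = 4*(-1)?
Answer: 1313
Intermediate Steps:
f(G) = -4
-195 - 377*f(1) = -195 - 377*(-4) = -195 + 1508 = 1313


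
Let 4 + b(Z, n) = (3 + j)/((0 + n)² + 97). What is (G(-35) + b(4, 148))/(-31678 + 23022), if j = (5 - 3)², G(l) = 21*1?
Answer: -6679/3400726 ≈ -0.0019640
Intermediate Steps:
G(l) = 21
j = 4 (j = 2² = 4)
b(Z, n) = -4 + 7/(97 + n²) (b(Z, n) = -4 + (3 + 4)/((0 + n)² + 97) = -4 + 7/(n² + 97) = -4 + 7/(97 + n²))
(G(-35) + b(4, 148))/(-31678 + 23022) = (21 + (-381 - 4*148²)/(97 + 148²))/(-31678 + 23022) = (21 + (-381 - 4*21904)/(97 + 21904))/(-8656) = (21 + (-381 - 87616)/22001)*(-1/8656) = (21 + (1/22001)*(-87997))*(-1/8656) = (21 - 12571/3143)*(-1/8656) = (53432/3143)*(-1/8656) = -6679/3400726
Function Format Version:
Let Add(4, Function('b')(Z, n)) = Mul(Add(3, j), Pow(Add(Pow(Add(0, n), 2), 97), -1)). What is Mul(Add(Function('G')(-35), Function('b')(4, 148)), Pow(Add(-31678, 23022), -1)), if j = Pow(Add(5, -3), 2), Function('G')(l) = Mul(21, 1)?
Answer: Rational(-6679, 3400726) ≈ -0.0019640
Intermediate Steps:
Function('G')(l) = 21
j = 4 (j = Pow(2, 2) = 4)
Function('b')(Z, n) = Add(-4, Mul(7, Pow(Add(97, Pow(n, 2)), -1))) (Function('b')(Z, n) = Add(-4, Mul(Add(3, 4), Pow(Add(Pow(Add(0, n), 2), 97), -1))) = Add(-4, Mul(7, Pow(Add(Pow(n, 2), 97), -1))) = Add(-4, Mul(7, Pow(Add(97, Pow(n, 2)), -1))))
Mul(Add(Function('G')(-35), Function('b')(4, 148)), Pow(Add(-31678, 23022), -1)) = Mul(Add(21, Mul(Pow(Add(97, Pow(148, 2)), -1), Add(-381, Mul(-4, Pow(148, 2))))), Pow(Add(-31678, 23022), -1)) = Mul(Add(21, Mul(Pow(Add(97, 21904), -1), Add(-381, Mul(-4, 21904)))), Pow(-8656, -1)) = Mul(Add(21, Mul(Pow(22001, -1), Add(-381, -87616))), Rational(-1, 8656)) = Mul(Add(21, Mul(Rational(1, 22001), -87997)), Rational(-1, 8656)) = Mul(Add(21, Rational(-12571, 3143)), Rational(-1, 8656)) = Mul(Rational(53432, 3143), Rational(-1, 8656)) = Rational(-6679, 3400726)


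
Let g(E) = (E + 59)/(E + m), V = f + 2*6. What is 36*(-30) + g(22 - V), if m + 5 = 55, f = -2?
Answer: -66889/62 ≈ -1078.9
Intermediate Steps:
m = 50 (m = -5 + 55 = 50)
V = 10 (V = -2 + 2*6 = -2 + 12 = 10)
g(E) = (59 + E)/(50 + E) (g(E) = (E + 59)/(E + 50) = (59 + E)/(50 + E))
36*(-30) + g(22 - V) = 36*(-30) + (59 + (22 - 1*10))/(50 + (22 - 1*10)) = -1080 + (59 + (22 - 10))/(50 + (22 - 10)) = -1080 + (59 + 12)/(50 + 12) = -1080 + 71/62 = -66889/62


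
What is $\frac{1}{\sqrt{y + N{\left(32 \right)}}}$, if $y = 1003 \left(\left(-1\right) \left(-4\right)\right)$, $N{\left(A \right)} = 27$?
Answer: $\frac{\sqrt{4039}}{4039} \approx 0.015735$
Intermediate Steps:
$y = 4012$ ($y = 1003 \cdot 4 = 4012$)
$\frac{1}{\sqrt{y + N{\left(32 \right)}}} = \frac{1}{\sqrt{4012 + 27}} = \frac{1}{\sqrt{4039}} = \frac{\sqrt{4039}}{4039}$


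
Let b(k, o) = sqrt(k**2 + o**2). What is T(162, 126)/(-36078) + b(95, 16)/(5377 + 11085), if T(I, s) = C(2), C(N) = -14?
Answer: 1/2577 + sqrt(9281)/16462 ≈ 0.0062402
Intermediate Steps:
T(I, s) = -14
T(162, 126)/(-36078) + b(95, 16)/(5377 + 11085) = -14/(-36078) + sqrt(95**2 + 16**2)/(5377 + 11085) = -14*(-1/36078) + sqrt(9025 + 256)/16462 = 1/2577 + sqrt(9281)*(1/16462) = 1/2577 + sqrt(9281)/16462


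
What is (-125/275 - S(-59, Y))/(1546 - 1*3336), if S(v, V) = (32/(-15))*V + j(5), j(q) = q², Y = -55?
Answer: 2356/29535 ≈ 0.079770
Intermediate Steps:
S(v, V) = 25 - 32*V/15 (S(v, V) = (32/(-15))*V + 5² = (32*(-1/15))*V + 25 = -32*V/15 + 25 = 25 - 32*V/15)
(-125/275 - S(-59, Y))/(1546 - 1*3336) = (-125/275 - (25 - 32/15*(-55)))/(1546 - 1*3336) = (-125*1/275 - (25 + 352/3))/(1546 - 3336) = (-5/11 - 1*427/3)/(-1790) = (-5/11 - 427/3)*(-1/1790) = -4712/33*(-1/1790) = 2356/29535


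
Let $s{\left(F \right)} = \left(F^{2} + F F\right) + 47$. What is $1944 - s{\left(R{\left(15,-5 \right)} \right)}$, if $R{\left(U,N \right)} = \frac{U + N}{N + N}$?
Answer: $1895$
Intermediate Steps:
$R{\left(U,N \right)} = \frac{N + U}{2 N}$
$s{\left(F \right)} = 47 + 2 F^{2}$ ($s{\left(F \right)} = \left(F^{2} + F^{2}\right) + 47 = 2 F^{2} + 47 = 47 + 2 F^{2}$)
$1944 - s{\left(R{\left(15,-5 \right)} \right)} = 1944 - \left(47 + 2 \left(\frac{-5 + 15}{2 \left(-5\right)}\right)^{2}\right) = 1944 - \left(47 + 2 \left(\frac{1}{2} \left(- \frac{1}{5}\right) 10\right)^{2}\right) = 1944 - \left(47 + 2 \left(-1\right)^{2}\right) = 1944 - \left(47 + 2 \cdot 1\right) = 1944 - \left(47 + 2\right) = 1944 - 49 = 1895$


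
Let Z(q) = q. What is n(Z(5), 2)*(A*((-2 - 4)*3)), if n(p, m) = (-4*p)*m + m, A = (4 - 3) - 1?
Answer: 0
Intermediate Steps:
A = 0 (A = 1 - 1 = 0)
n(p, m) = m - 4*m*p (n(p, m) = -4*m*p + m = m - 4*m*p)
n(Z(5), 2)*(A*((-2 - 4)*3)) = (2*(1 - 4*5))*(0*((-2 - 4)*3)) = (2*(1 - 20))*(0*(-6*3)) = (2*(-19))*(0*(-18)) = -38*0 = 0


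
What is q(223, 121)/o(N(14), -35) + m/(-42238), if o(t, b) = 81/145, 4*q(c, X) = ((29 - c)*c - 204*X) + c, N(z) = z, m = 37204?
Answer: -207391122413/6842556 ≈ -30309.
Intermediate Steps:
q(c, X) = -51*X + c/4 + c*(29 - c)/4 (q(c, X) = (((29 - c)*c - 204*X) + c)/4 = ((c*(29 - c) - 204*X) + c)/4 = ((-204*X + c*(29 - c)) + c)/4 = (c - 204*X + c*(29 - c))/4 = -51*X + c/4 + c*(29 - c)/4)
o(t, b) = 81/145 (o(t, b) = 81*(1/145) = 81/145)
q(223, 121)/o(N(14), -35) + m/(-42238) = (-51*121 - ¼*223² + (15/2)*223)/(81/145) + 37204/(-42238) = (-6171 - ¼*49729 + 3345/2)*(145/81) + 37204*(-1/42238) = (-6171 - 49729/4 + 3345/2)*(145/81) - 18602/21119 = -67723/4*145/81 - 18602/21119 = -9819835/324 - 18602/21119 = -207391122413/6842556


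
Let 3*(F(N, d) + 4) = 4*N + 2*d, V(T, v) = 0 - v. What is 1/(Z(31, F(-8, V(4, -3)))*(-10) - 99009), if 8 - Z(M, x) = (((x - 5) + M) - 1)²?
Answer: -9/878111 ≈ -1.0249e-5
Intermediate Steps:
V(T, v) = -v
F(N, d) = -4 + 2*d/3 + 4*N/3 (F(N, d) = -4 + (4*N + 2*d)/3 = -4 + (2*d + 4*N)/3 = -4 + (2*d/3 + 4*N/3) = -4 + 2*d/3 + 4*N/3)
Z(M, x) = 8 - (-6 + M + x)² (Z(M, x) = 8 - (((x - 5) + M) - 1)² = 8 - (((-5 + x) + M) - 1)² = 8 - ((-5 + M + x) - 1)² = 8 - (-6 + M + x)²)
1/(Z(31, F(-8, V(4, -3)))*(-10) - 99009) = 1/((8 - (-6 + 31 + (-4 + 2*(-1*(-3))/3 + (4/3)*(-8)))²)*(-10) - 99009) = 1/((8 - (-6 + 31 + (-4 + (⅔)*3 - 32/3))²)*(-10) - 99009) = 1/((8 - (-6 + 31 + (-4 + 2 - 32/3))²)*(-10) - 99009) = 1/((8 - (-6 + 31 - 38/3)²)*(-10) - 99009) = 1/((8 - (37/3)²)*(-10) - 99009) = 1/((8 - 1*1369/9)*(-10) - 99009) = 1/((8 - 1369/9)*(-10) - 99009) = 1/(-1297/9*(-10) - 99009) = 1/(12970/9 - 99009) = 1/(-878111/9) = -9/878111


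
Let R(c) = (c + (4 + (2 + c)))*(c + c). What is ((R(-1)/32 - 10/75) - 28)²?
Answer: 2900209/3600 ≈ 805.61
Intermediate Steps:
R(c) = 2*c*(6 + 2*c) (R(c) = (c + (6 + c))*(2*c) = (6 + 2*c)*(2*c) = 2*c*(6 + 2*c))
((R(-1)/32 - 10/75) - 28)² = (((4*(-1)*(3 - 1))/32 - 10/75) - 28)² = (((4*(-1)*2)*(1/32) - 10*1/75) - 28)² = ((-8*1/32 - 2/15) - 28)² = ((-¼ - 2/15) - 28)² = (-23/60 - 28)² = (-1703/60)² = 2900209/3600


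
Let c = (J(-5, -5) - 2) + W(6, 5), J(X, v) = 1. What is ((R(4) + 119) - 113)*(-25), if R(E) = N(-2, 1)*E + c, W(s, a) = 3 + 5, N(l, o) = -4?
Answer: 75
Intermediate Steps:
W(s, a) = 8
c = 7 (c = (1 - 2) + 8 = -1 + 8 = 7)
R(E) = 7 - 4*E (R(E) = -4*E + 7 = 7 - 4*E)
((R(4) + 119) - 113)*(-25) = (((7 - 4*4) + 119) - 113)*(-25) = (((7 - 16) + 119) - 113)*(-25) = ((-9 + 119) - 113)*(-25) = (110 - 113)*(-25) = -3*(-25) = 75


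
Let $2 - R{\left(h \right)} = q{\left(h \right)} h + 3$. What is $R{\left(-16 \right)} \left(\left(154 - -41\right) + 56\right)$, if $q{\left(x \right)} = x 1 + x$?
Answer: $-128763$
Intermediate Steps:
$q{\left(x \right)} = 2 x$ ($q{\left(x \right)} = x + x = 2 x$)
$R{\left(h \right)} = -1 - 2 h^{2}$ ($R{\left(h \right)} = 2 - \left(2 h h + 3\right) = 2 - \left(2 h^{2} + 3\right) = 2 - \left(3 + 2 h^{2}\right) = -1 - 2 h^{2}$)
$R{\left(-16 \right)} \left(\left(154 - -41\right) + 56\right) = \left(-1 - 2 \left(-16\right)^{2}\right) \left(\left(154 - -41\right) + 56\right) = \left(-1 - 512\right) \left(\left(154 + 41\right) + 56\right) = \left(-1 - 512\right) \left(195 + 56\right) = \left(-513\right) 251 = -128763$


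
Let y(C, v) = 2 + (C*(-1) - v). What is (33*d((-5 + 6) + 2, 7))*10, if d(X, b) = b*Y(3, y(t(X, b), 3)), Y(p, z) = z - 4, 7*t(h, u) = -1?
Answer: -11220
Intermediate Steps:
t(h, u) = -⅐ (t(h, u) = (⅐)*(-1) = -⅐)
y(C, v) = 2 - C - v (y(C, v) = 2 + (-C - v) = 2 - C - v)
Y(p, z) = -4 + z
d(X, b) = -34*b/7 (d(X, b) = b*(-4 + (2 - 1*(-⅐) - 1*3)) = b*(-4 + (2 + ⅐ - 3)) = b*(-4 - 6/7) = b*(-34/7) = -34*b/7)
(33*d((-5 + 6) + 2, 7))*10 = (33*(-34/7*7))*10 = (33*(-34))*10 = -1122*10 = -11220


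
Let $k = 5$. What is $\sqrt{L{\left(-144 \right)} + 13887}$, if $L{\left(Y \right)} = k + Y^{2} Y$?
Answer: $2 i \sqrt{743023} \approx 1724.0 i$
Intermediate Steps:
$L{\left(Y \right)} = 5 + Y^{3}$ ($L{\left(Y \right)} = 5 + Y^{2} Y = 5 + Y^{3}$)
$\sqrt{L{\left(-144 \right)} + 13887} = \sqrt{\left(5 + \left(-144\right)^{3}\right) + 13887} = \sqrt{\left(5 - 2985984\right) + 13887} = \sqrt{-2985979 + 13887} = \sqrt{-2972092} = 2 i \sqrt{743023}$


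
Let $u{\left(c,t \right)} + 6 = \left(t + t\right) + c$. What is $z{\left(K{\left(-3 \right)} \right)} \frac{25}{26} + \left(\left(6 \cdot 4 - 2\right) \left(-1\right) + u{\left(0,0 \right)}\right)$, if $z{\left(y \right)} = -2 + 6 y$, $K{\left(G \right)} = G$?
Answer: $- \frac{614}{13} \approx -47.231$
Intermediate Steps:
$u{\left(c,t \right)} = -6 + c + 2 t$ ($u{\left(c,t \right)} = -6 + \left(\left(t + t\right) + c\right) = -6 + \left(2 t + c\right) = -6 + \left(c + 2 t\right) = -6 + c + 2 t$)
$z{\left(K{\left(-3 \right)} \right)} \frac{25}{26} + \left(\left(6 \cdot 4 - 2\right) \left(-1\right) + u{\left(0,0 \right)}\right) = \left(-2 + 6 \left(-3\right)\right) \frac{25}{26} + \left(\left(6 \cdot 4 - 2\right) \left(-1\right) + \left(-6 + 0 + 2 \cdot 0\right)\right) = \left(-2 - 18\right) 25 \cdot \frac{1}{26} + \left(\left(24 - 2\right) \left(-1\right) + \left(-6 + 0 + 0\right)\right) = \left(-20\right) \frac{25}{26} + \left(22 \left(-1\right) - 6\right) = - \frac{250}{13} - 28 = - \frac{614}{13}$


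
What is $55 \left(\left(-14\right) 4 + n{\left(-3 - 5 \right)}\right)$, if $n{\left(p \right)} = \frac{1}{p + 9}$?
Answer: $-3025$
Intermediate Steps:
$n{\left(p \right)} = \frac{1}{9 + p}$
$55 \left(\left(-14\right) 4 + n{\left(-3 - 5 \right)}\right) = 55 \left(\left(-14\right) 4 + \frac{1}{9 - 8}\right) = 55 \left(-56 + \frac{1}{9 - 8}\right) = 55 \left(-56 + 1^{-1}\right) = 55 \left(-56 + 1\right) = 55 \left(-55\right) = -3025$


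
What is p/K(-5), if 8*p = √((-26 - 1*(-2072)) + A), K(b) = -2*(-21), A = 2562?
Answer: √2/7 ≈ 0.20203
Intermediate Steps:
K(b) = 42
p = 6*√2 (p = √((-26 - 1*(-2072)) + 2562)/8 = √((-26 + 2072) + 2562)/8 = √(2046 + 2562)/8 = √4608/8 = (48*√2)/8 = 6*√2 ≈ 8.4853)
p/K(-5) = (6*√2)/42 = (6*√2)*(1/42) = √2/7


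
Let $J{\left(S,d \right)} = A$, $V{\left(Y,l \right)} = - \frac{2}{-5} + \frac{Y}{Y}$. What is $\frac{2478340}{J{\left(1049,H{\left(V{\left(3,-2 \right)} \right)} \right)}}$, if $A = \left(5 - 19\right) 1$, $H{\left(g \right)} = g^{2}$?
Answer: $- \frac{1239170}{7} \approx -1.7702 \cdot 10^{5}$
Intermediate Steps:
$V{\left(Y,l \right)} = \frac{7}{5}$ ($V{\left(Y,l \right)} = \left(-2\right) \left(- \frac{1}{5}\right) + 1 = \frac{2}{5} + 1 = \frac{7}{5}$)
$A = -14$ ($A = \left(-14\right) 1 = -14$)
$J{\left(S,d \right)} = -14$
$\frac{2478340}{J{\left(1049,H{\left(V{\left(3,-2 \right)} \right)} \right)}} = \frac{2478340}{-14} = 2478340 \left(- \frac{1}{14}\right) = - \frac{1239170}{7}$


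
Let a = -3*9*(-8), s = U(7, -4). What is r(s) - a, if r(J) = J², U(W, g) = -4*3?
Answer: -72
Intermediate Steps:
U(W, g) = -12
s = -12
a = 216 (a = -27*(-8) = 216)
r(s) - a = (-12)² - 1*216 = 144 - 216 = -72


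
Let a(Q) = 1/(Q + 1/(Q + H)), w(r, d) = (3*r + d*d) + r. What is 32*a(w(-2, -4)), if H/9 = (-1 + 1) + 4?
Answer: 1408/353 ≈ 3.9887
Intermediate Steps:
H = 36 (H = 9*((-1 + 1) + 4) = 9*(0 + 4) = 9*4 = 36)
w(r, d) = d² + 4*r (w(r, d) = (3*r + d²) + r = (d² + 3*r) + r = d² + 4*r)
a(Q) = 1/(Q + 1/(36 + Q)) (a(Q) = 1/(Q + 1/(Q + 36)) = 1/(Q + 1/(36 + Q)))
32*a(w(-2, -4)) = 32*((36 + ((-4)² + 4*(-2)))/(1 + ((-4)² + 4*(-2))² + 36*((-4)² + 4*(-2)))) = 32*((36 + (16 - 8))/(1 + (16 - 8)² + 36*(16 - 8))) = 32*((36 + 8)/(1 + 8² + 36*8)) = 32*(44/(1 + 64 + 288)) = 32*(44/353) = 1408/353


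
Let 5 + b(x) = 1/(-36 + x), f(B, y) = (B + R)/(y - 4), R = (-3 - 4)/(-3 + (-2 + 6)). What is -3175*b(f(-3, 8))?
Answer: 1228725/77 ≈ 15957.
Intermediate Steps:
R = -7 (R = -7/(-3 + 4) = -7/1 = -7*1 = -7)
f(B, y) = (-7 + B)/(-4 + y) (f(B, y) = (B - 7)/(y - 4) = (-7 + B)/(-4 + y))
b(x) = -5 + 1/(-36 + x)
-3175*b(f(-3, 8)) = -3175*(181 - 5*(-7 - 3)/(-4 + 8))/(-36 + (-7 - 3)/(-4 + 8)) = -3175*(181 - 5*(-10)/4)/(-36 - 10/4) = -3175*(181 - 5*(-10)/4)/(-36 + (¼)*(-10)) = -3175*(181 - 5*(-5/2))/(-36 - 5/2) = -3175*(181 + 25/2)/(-77/2) = -(-6350)*387/(77*2) = -3175*(-387/77) = 1228725/77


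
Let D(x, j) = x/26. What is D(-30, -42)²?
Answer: 225/169 ≈ 1.3314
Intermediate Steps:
D(x, j) = x/26 (D(x, j) = x*(1/26) = x/26)
D(-30, -42)² = ((1/26)*(-30))² = (-15/13)² = 225/169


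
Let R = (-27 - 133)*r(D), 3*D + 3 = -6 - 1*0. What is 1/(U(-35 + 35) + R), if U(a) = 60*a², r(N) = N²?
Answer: -1/1440 ≈ -0.00069444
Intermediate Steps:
D = -3 (D = -1 + (-6 - 1*0)/3 = -1 + (-6 + 0)/3 = -1 + (⅓)*(-6) = -1 - 2 = -3)
R = -1440 (R = (-27 - 133)*(-3)² = -160*9 = -1440)
1/(U(-35 + 35) + R) = 1/(60*(-35 + 35)² - 1440) = 1/(60*0² - 1440) = 1/(60*0 - 1440) = 1/(0 - 1440) = 1/(-1440) = -1/1440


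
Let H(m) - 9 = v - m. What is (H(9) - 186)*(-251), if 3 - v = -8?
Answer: 43925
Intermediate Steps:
v = 11 (v = 3 - 1*(-8) = 3 + 8 = 11)
H(m) = 20 - m (H(m) = 9 + (11 - m) = 20 - m)
(H(9) - 186)*(-251) = ((20 - 1*9) - 186)*(-251) = ((20 - 9) - 186)*(-251) = (11 - 186)*(-251) = -175*(-251) = 43925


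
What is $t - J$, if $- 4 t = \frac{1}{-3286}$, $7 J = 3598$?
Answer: $- \frac{6756015}{13144} \approx -514.0$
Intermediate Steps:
$J = 514$ ($J = \frac{1}{7} \cdot 3598 = 514$)
$t = \frac{1}{13144}$ ($t = - \frac{1}{4 \left(-3286\right)} = \left(- \frac{1}{4}\right) \left(- \frac{1}{3286}\right) = \frac{1}{13144} \approx 7.608 \cdot 10^{-5}$)
$t - J = \frac{1}{13144} - 514 = - \frac{6756015}{13144}$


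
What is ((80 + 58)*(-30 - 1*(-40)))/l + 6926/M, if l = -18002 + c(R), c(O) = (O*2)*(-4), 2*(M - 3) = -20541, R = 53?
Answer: -1277366/1704405 ≈ -0.74945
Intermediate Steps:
M = -20535/2 (M = 3 + (1/2)*(-20541) = 3 - 20541/2 = -20535/2 ≈ -10268.)
c(O) = -8*O (c(O) = (2*O)*(-4) = -8*O)
l = -18426 (l = -18002 - 8*53 = -18002 - 424 = -18426)
((80 + 58)*(-30 - 1*(-40)))/l + 6926/M = ((80 + 58)*(-30 - 1*(-40)))/(-18426) + 6926/(-20535/2) = (138*(-30 + 40))*(-1/18426) + 6926*(-2/20535) = (138*10)*(-1/18426) - 13852/20535 = 1380*(-1/18426) - 13852/20535 = -230/3071 - 13852/20535 = -1277366/1704405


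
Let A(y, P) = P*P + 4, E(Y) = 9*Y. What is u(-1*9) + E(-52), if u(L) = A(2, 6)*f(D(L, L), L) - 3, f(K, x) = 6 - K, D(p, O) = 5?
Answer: -431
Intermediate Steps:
A(y, P) = 4 + P² (A(y, P) = P² + 4 = 4 + P²)
u(L) = 37 (u(L) = (4 + 6²)*(6 - 1*5) - 3 = (4 + 36)*(6 - 5) - 3 = 40*1 - 3 = 40 - 3 = 37)
u(-1*9) + E(-52) = 37 + 9*(-52) = 37 - 468 = -431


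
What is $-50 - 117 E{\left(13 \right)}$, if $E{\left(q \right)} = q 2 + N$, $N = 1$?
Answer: $-3209$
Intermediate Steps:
$E{\left(q \right)} = 1 + 2 q$ ($E{\left(q \right)} = q 2 + 1 = 2 q + 1 = 1 + 2 q$)
$-50 - 117 E{\left(13 \right)} = -50 - 117 \left(1 + 2 \cdot 13\right) = -50 - 117 \left(1 + 26\right) = -50 - 3159 = -3209$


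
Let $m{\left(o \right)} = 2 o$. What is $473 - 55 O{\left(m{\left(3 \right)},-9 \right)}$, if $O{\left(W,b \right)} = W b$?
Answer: $3443$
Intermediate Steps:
$473 - 55 O{\left(m{\left(3 \right)},-9 \right)} = 473 - 55 \cdot 2 \cdot 3 \left(-9\right) = 473 - 55 \cdot 6 \left(-9\right) = 473 - -2970 = 473 + 2970 = 3443$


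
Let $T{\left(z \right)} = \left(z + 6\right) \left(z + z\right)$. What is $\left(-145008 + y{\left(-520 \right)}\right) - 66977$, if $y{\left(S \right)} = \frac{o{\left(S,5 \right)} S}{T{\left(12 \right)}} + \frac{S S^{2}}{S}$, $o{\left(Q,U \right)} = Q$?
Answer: $\frac{1594105}{27} \approx 59041.0$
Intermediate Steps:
$T{\left(z \right)} = 2 z \left(6 + z\right)$ ($T{\left(z \right)} = \left(6 + z\right) 2 z = 2 z \left(6 + z\right)$)
$y{\left(S \right)} = \frac{433 S^{2}}{432}$ ($y{\left(S \right)} = \frac{S S}{2 \cdot 12 \left(6 + 12\right)} + \frac{S S^{2}}{S} = \frac{S^{2}}{2 \cdot 12 \cdot 18} + \frac{S^{3}}{S} = \frac{S^{2}}{432} + S^{2} = \frac{433 S^{2}}{432}$)
$\left(-145008 + y{\left(-520 \right)}\right) - 66977 = \left(-145008 + \frac{433 \left(-520\right)^{2}}{432}\right) - 66977 = \left(-145008 + \frac{433}{432} \cdot 270400\right) - 66977 = \left(-145008 + \frac{7317700}{27}\right) - 66977 = \frac{3402484}{27} - 66977 = \frac{1594105}{27}$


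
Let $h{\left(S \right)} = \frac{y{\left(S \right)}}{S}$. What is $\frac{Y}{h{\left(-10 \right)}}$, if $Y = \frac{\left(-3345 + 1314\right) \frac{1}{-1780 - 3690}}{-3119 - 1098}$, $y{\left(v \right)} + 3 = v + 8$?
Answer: $- \frac{2031}{11533495} \approx -0.0001761$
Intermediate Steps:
$y{\left(v \right)} = 5 + v$ ($y{\left(v \right)} = -3 + \left(v + 8\right) = -3 + \left(8 + v\right) = 5 + v$)
$h{\left(S \right)} = \frac{5 + S}{S}$
$Y = - \frac{2031}{23066990}$ ($Y = \frac{\left(-2031\right) \frac{1}{-5470}}{-4217} = \left(-2031\right) \left(- \frac{1}{5470}\right) \left(- \frac{1}{4217}\right) = \frac{2031}{5470} \left(- \frac{1}{4217}\right) = - \frac{2031}{23066990} \approx -8.8048 \cdot 10^{-5}$)
$\frac{Y}{h{\left(-10 \right)}} = - \frac{2031}{23066990 \frac{5 - 10}{-10}} = - \frac{2031}{23066990 \left(\left(- \frac{1}{10}\right) \left(-5\right)\right)} = - \frac{2031 \frac{1}{\frac{1}{2}}}{23066990} = \left(- \frac{2031}{23066990}\right) 2 = - \frac{2031}{11533495}$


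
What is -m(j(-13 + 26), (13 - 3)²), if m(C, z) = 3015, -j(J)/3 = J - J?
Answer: -3015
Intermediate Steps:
j(J) = 0 (j(J) = -3*(J - J) = -3*0 = 0)
-m(j(-13 + 26), (13 - 3)²) = -1*3015 = -3015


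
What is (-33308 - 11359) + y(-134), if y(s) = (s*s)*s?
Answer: -2450771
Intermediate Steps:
y(s) = s**3 (y(s) = s**2*s = s**3)
(-33308 - 11359) + y(-134) = (-33308 - 11359) + (-134)**3 = -44667 - 2406104 = -2450771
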